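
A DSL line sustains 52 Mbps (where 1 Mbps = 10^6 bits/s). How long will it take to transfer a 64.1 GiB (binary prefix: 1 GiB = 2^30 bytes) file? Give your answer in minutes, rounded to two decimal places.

64.1 GiB = 68,826,850,918.4 bytes = 550,614,807,347.2 bits
52 Mbps = 52,000,000 bits/s
time = 550,614,807,347.2 / 52,000,000 = 10,588.746 s
10,588.746 s / 60 = 176.48 minutes

176.48 minutes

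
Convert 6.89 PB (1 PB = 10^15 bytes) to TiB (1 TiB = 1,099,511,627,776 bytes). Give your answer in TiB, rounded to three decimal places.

6,266.418 TiB

6.89 PB × 1,000,000,000,000,000 bytes/PB = 6,890,000,000,000,000 bytes
1 TiB = 2^40 bytes = 1,099,511,627,776 bytes
6,890,000,000,000,000 / 1,099,511,627,776 = 6,266.418 TiB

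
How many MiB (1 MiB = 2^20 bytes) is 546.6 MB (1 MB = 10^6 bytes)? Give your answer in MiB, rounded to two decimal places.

521.28 MiB

546.6 MB × 1,000,000 bytes/MB = 546,600,000 bytes
1 MiB = 1,048,576 bytes
546,600,000 / 1,048,576 = 521.28 MiB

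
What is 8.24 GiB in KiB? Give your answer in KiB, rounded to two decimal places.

8.24 GiB = 8.24 × 2^30 bytes = 8,847,632,629.76 bytes
1 KiB = 1,024 bytes
8,847,632,629.76 / 1,024 = 8,640,266.24 KiB

8,640,266.24 KiB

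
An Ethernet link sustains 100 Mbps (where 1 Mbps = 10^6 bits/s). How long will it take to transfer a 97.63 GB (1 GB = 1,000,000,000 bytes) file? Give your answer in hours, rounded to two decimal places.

2.17 hours

97.63 GB = 97,630,000,000 bytes = 781,040,000,000 bits
100 Mbps = 100,000,000 bits/s
time = 781,040,000,000 / 100,000,000 = 7,810.4000 s
7,810.4000 s / 3600 = 2.17 hours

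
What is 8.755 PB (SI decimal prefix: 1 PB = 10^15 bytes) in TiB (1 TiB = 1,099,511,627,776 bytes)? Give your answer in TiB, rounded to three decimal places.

8.755 PB = 8.755 × 10^15 bytes = 8,755,000,000,000,000 bytes
1 TiB = 1,099,511,627,776 bytes
8,755,000,000,000,000 / 1,099,511,627,776 = 7,962.626 TiB

7,962.626 TiB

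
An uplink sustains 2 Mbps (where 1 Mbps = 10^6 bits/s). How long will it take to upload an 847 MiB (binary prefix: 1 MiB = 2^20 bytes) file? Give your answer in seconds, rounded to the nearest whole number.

847 MiB = 888,143,872 bytes = 7,105,150,976 bits
2 Mbps = 2,000,000 bits/s
time = 7,105,150,976 / 2,000,000 = 3,553 s

3,553 seconds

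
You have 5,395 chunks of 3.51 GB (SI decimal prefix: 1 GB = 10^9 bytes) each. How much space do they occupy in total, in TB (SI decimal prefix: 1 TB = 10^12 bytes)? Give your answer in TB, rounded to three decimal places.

18.936 TB

Total = 5,395 × 3.51 GB = 18936.45 GB
= 18936.45 × 1,000,000,000 bytes = 18,936,450,000,000 bytes
1 TB = 1,000,000,000,000 bytes
18,936,450,000,000 / 1,000,000,000,000 = 18.936 TB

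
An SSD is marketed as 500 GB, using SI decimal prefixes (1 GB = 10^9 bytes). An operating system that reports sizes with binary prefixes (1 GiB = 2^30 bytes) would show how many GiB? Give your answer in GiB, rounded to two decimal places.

500 GB = 500 × 10^9 bytes = 500,000,000,000 bytes
1 GiB = 2^30 bytes = 1,073,741,824 bytes
500,000,000,000 / 1,073,741,824 = 465.66 GiB

465.66 GiB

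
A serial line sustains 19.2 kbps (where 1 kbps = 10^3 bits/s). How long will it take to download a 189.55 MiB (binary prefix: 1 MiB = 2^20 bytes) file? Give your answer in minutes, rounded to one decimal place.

1,380.3 minutes

189.55 MiB = 198,757,580.8 bytes = 1,590,060,646.4 bits
19.2 kbps = 19,200 bits/s
time = 1,590,060,646.4 / 19,200 = 82,815.66 s
82,815.66 s / 60 = 1,380.3 minutes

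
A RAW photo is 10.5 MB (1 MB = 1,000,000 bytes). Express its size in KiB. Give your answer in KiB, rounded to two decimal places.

10,253.91 KiB

10.5 MB = 10.5 × 10^6 bytes = 10,500,000 bytes
1 KiB = 1,024 bytes
10,500,000 / 1,024 = 10,253.91 KiB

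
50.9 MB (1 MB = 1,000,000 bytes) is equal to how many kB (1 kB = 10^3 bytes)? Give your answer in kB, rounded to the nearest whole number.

50,900 kB

50.9 MB = 50.9 × 10^6 bytes = 50,900,000 bytes
1 kB = 1,000 bytes
50,900,000 / 1,000 = 50,900 kB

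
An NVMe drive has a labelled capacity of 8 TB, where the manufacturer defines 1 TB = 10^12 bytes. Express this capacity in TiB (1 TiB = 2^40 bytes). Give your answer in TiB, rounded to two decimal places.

8 TB = 8 × 10^12 bytes = 8,000,000,000,000 bytes
1 TiB = 1,099,511,627,776 bytes
8,000,000,000,000 / 1,099,511,627,776 = 7.28 TiB

7.28 TiB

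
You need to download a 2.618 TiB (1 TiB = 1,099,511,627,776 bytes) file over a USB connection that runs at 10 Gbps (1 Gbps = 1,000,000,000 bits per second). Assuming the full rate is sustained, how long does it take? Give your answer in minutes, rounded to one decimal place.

38.4 minutes

2.618 TiB = 2,878,521,441,517.568 bytes = 23,028,171,532,140.544 bits
10 Gbps = 10,000,000,000 bits/s
time = 23,028,171,532,140.544 / 10,000,000,000 = 2,302.82 s
2,302.82 s / 60 = 38.4 minutes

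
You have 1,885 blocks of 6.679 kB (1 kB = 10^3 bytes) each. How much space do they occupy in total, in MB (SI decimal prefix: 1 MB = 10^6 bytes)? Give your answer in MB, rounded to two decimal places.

12.59 MB

Total = 1,885 × 6.679 kB = 12589.915 kB
= 12589.915 × 1,000 bytes = 12,589,915 bytes
1 MB = 1,000,000 bytes
12,589,915 / 1,000,000 = 12.59 MB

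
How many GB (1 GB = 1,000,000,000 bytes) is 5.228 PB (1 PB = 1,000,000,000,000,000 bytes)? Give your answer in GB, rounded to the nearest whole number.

5.228 PB × 1,000,000,000,000,000 bytes/PB = 5,228,000,000,000,000 bytes
1 GB = 10^9 bytes = 1,000,000,000 bytes
5,228,000,000,000,000 / 1,000,000,000 = 5,228,000 GB

5,228,000 GB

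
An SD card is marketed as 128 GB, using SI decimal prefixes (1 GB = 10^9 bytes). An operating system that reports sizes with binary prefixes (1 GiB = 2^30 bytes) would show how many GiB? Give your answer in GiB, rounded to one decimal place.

128 GB × 1,000,000,000 bytes/GB = 128,000,000,000 bytes
1 GiB = 1,073,741,824 bytes
128,000,000,000 / 1,073,741,824 = 119.2 GiB

119.2 GiB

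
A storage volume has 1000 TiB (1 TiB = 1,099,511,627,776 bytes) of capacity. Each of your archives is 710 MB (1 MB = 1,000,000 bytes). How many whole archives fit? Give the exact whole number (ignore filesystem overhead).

Capacity: 1000 TiB = 1,099,511,627,776,000 bytes
Per item: 710 MB = 710,000,000 bytes
⌊1,099,511,627,776,000 / 710,000,000⌋ = 1,548,607

1,548,607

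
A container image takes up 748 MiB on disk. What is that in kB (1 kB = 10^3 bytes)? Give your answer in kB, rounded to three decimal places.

748 MiB × 1,048,576 bytes/MiB = 784,334,848 bytes
1 kB = 10^3 bytes = 1,000 bytes
784,334,848 / 1,000 = 784,334.848 kB

784,334.848 kB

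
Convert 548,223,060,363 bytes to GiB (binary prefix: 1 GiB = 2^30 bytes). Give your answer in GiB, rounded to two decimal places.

548,223,060,363 bytes given.
1 GiB = 2^30 bytes = 1,073,741,824 bytes
548,223,060,363 / 1,073,741,824 = 510.57 GiB

510.57 GiB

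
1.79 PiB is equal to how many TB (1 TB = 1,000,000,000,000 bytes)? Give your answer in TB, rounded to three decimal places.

2,015.361 TB

1.79 PiB = 1.79 × 2^50 bytes = 2,015,360,833,248,296.96 bytes
1 TB = 10^12 bytes = 1,000,000,000,000 bytes
2,015,360,833,248,296.96 / 1,000,000,000,000 = 2,015.361 TB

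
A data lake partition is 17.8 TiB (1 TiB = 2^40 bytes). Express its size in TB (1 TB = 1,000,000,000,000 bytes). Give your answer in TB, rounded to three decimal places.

19.571 TB

17.8 TiB × 1,099,511,627,776 bytes/TiB = 19,571,306,974,412.8 bytes
1 TB = 1,000,000,000,000 bytes
19,571,306,974,412.8 / 1,000,000,000,000 = 19.571 TB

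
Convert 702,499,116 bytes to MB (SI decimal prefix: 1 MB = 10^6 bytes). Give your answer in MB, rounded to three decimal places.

702.499 MB

702,499,116 bytes given.
1 MB = 10^6 bytes = 1,000,000 bytes
702,499,116 / 1,000,000 = 702.499 MB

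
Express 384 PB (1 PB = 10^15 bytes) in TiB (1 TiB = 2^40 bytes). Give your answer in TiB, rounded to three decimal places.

384 PB × 1,000,000,000,000,000 bytes/PB = 384,000,000,000,000,000 bytes
1 TiB = 2^40 bytes = 1,099,511,627,776 bytes
384,000,000,000,000,000 / 1,099,511,627,776 = 349,245.965 TiB

349,245.965 TiB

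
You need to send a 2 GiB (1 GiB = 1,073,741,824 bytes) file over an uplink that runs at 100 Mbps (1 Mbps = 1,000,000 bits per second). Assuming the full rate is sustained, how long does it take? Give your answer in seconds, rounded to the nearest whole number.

172 seconds

2 GiB = 2,147,483,648 bytes = 17,179,869,184 bits
100 Mbps = 100,000,000 bits/s
time = 17,179,869,184 / 100,000,000 = 172 s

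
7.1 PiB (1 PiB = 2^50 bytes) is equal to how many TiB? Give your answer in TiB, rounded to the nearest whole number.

7.1 PiB = 7.1 × 2^50 bytes = 7,993,889,338,582,630.4 bytes
1 TiB = 1,099,511,627,776 bytes
7,993,889,338,582,630.4 / 1,099,511,627,776 = 7,270 TiB

7,270 TiB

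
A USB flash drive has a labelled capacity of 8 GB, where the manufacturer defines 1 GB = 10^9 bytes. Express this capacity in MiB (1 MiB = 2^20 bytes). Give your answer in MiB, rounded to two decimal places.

7,629.39 MiB

8 GB = 8 × 10^9 bytes = 8,000,000,000 bytes
1 MiB = 1,048,576 bytes
8,000,000,000 / 1,048,576 = 7,629.39 MiB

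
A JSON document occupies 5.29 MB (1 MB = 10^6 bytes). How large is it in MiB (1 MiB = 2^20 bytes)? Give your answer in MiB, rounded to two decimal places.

5.04 MiB

5.29 MB = 5.29 × 10^6 bytes = 5,290,000 bytes
1 MiB = 2^20 bytes = 1,048,576 bytes
5,290,000 / 1,048,576 = 5.04 MiB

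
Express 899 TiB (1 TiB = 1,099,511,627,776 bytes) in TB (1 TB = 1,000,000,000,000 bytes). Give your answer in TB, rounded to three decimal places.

988.461 TB

899 TiB = 899 × 2^40 bytes = 988,460,953,370,624 bytes
1 TB = 10^12 bytes = 1,000,000,000,000 bytes
988,460,953,370,624 / 1,000,000,000,000 = 988.461 TB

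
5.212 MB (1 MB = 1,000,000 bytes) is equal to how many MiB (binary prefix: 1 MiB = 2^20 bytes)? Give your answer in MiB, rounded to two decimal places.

5.212 MB = 5.212 × 10^6 bytes = 5,212,000 bytes
1 MiB = 1,048,576 bytes
5,212,000 / 1,048,576 = 4.97 MiB

4.97 MiB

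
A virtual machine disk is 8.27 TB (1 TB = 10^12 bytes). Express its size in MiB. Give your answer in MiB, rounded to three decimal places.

7,886,886.597 MiB

8.27 TB = 8.27 × 10^12 bytes = 8,270,000,000,000 bytes
1 MiB = 1,048,576 bytes
8,270,000,000,000 / 1,048,576 = 7,886,886.597 MiB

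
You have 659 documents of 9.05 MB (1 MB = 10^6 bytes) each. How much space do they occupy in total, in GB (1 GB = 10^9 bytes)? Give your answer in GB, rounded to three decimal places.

Total = 659 × 9.05 MB = 5963.95 MB
= 5963.95 × 1,000,000 bytes = 5,963,950,000 bytes
1 GB = 1,000,000,000 bytes
5,963,950,000 / 1,000,000,000 = 5.964 GB

5.964 GB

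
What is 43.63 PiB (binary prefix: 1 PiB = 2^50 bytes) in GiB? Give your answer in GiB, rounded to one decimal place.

45,749,370.9 GiB

43.63 PiB × 1,125,899,906,842,624 bytes/PiB = 49,123,012,935,543,685.12 bytes
1 GiB = 2^30 bytes = 1,073,741,824 bytes
49,123,012,935,543,685.12 / 1,073,741,824 = 45,749,370.9 GiB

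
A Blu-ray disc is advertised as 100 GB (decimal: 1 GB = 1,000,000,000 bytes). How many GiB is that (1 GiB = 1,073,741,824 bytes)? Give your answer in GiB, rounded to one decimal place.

100 GB × 1,000,000,000 bytes/GB = 100,000,000,000 bytes
1 GiB = 2^30 bytes = 1,073,741,824 bytes
100,000,000,000 / 1,073,741,824 = 93.1 GiB

93.1 GiB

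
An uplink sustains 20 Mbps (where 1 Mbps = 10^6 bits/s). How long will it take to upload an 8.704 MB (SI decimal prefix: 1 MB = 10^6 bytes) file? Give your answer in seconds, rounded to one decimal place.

8.704 MB = 8,704,000 bytes = 69,632,000 bits
20 Mbps = 20,000,000 bits/s
time = 69,632,000 / 20,000,000 = 3.5 s

3.5 seconds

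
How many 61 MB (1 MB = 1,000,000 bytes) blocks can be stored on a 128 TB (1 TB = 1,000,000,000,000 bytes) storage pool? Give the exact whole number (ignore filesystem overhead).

Capacity: 128 TB = 128,000,000,000,000 bytes
Per item: 61 MB = 61,000,000 bytes
⌊128,000,000,000,000 / 61,000,000⌋ = 2,098,360

2,098,360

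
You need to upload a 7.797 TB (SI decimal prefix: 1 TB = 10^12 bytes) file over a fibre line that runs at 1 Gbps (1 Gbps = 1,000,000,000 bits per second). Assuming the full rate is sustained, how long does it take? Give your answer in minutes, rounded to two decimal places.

7.797 TB = 7,797,000,000,000 bytes = 62,376,000,000,000 bits
1 Gbps = 1,000,000,000 bits/s
time = 62,376,000,000,000 / 1,000,000,000 = 62,376.000 s
62,376.000 s / 60 = 1,039.60 minutes

1,039.60 minutes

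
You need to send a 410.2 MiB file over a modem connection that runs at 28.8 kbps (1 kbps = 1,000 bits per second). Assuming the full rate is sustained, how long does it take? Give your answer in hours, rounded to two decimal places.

410.2 MiB = 430,125,875.2 bytes = 3,441,007,001.6 bits
28.8 kbps = 28,800 bits/s
time = 3,441,007,001.6 / 28,800 = 119,479.4098 s
119,479.4098 s / 3600 = 33.19 hours

33.19 hours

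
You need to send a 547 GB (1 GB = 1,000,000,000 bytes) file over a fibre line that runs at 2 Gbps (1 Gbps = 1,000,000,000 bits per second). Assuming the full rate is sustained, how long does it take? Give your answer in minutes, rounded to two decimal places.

36.47 minutes

547 GB = 547,000,000,000 bytes = 4,376,000,000,000 bits
2 Gbps = 2,000,000,000 bits/s
time = 4,376,000,000,000 / 2,000,000,000 = 2,188.000 s
2,188.000 s / 60 = 36.47 minutes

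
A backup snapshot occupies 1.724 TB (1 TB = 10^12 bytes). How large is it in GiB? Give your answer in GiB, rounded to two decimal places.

1.724 TB × 1,000,000,000,000 bytes/TB = 1,724,000,000,000 bytes
1 GiB = 1,073,741,824 bytes
1,724,000,000,000 / 1,073,741,824 = 1,605.60 GiB

1,605.60 GiB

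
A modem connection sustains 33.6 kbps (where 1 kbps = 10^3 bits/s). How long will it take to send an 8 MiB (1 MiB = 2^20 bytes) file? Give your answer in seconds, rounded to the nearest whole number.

8 MiB = 8,388,608 bytes = 67,108,864 bits
33.6 kbps = 33,600 bits/s
time = 67,108,864 / 33,600 = 1,997 s

1,997 seconds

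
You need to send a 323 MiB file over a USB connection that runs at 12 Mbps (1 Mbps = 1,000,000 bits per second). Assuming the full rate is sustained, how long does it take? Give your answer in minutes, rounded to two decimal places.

3.76 minutes

323 MiB = 338,690,048 bytes = 2,709,520,384 bits
12 Mbps = 12,000,000 bits/s
time = 2,709,520,384 / 12,000,000 = 225.793 s
225.793 s / 60 = 3.76 minutes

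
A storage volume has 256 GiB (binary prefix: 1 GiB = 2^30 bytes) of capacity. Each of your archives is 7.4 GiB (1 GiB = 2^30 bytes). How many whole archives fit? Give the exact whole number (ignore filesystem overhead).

Capacity: 256 GiB = 274,877,906,944 bytes
Per item: 7.4 GiB = 7,945,689,497.6 bytes
⌊274,877,906,944 / 7,945,689,497.6⌋ = 34

34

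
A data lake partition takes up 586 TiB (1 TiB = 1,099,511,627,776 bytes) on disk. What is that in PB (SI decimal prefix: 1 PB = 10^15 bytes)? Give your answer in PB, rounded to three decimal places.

0.644 PB

586 TiB = 586 × 2^40 bytes = 644,313,813,876,736 bytes
1 PB = 10^15 bytes = 1,000,000,000,000,000 bytes
644,313,813,876,736 / 1,000,000,000,000,000 = 0.644 PB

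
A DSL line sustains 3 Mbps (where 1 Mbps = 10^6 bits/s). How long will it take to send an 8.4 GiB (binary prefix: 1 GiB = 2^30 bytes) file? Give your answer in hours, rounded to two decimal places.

6.68 hours

8.4 GiB = 9,019,431,321.6 bytes = 72,155,450,572.8 bits
3 Mbps = 3,000,000 bits/s
time = 72,155,450,572.8 / 3,000,000 = 24,051.8169 s
24,051.8169 s / 3600 = 6.68 hours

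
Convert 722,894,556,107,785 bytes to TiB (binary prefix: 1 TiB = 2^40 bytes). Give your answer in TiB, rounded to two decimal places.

722,894,556,107,785 bytes given.
1 TiB = 2^40 bytes = 1,099,511,627,776 bytes
722,894,556,107,785 / 1,099,511,627,776 = 657.47 TiB

657.47 TiB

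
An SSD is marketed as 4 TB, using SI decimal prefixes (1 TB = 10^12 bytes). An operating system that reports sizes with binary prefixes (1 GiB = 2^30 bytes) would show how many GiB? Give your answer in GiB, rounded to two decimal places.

3,725.29 GiB

4 TB × 1,000,000,000,000 bytes/TB = 4,000,000,000,000 bytes
1 GiB = 1,073,741,824 bytes
4,000,000,000,000 / 1,073,741,824 = 3,725.29 GiB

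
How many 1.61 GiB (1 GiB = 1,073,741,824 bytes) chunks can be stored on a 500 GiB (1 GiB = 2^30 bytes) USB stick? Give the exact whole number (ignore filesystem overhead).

Capacity: 500 GiB = 536,870,912,000 bytes
Per item: 1.61 GiB = 1,728,724,336.64 bytes
⌊536,870,912,000 / 1,728,724,336.64⌋ = 310

310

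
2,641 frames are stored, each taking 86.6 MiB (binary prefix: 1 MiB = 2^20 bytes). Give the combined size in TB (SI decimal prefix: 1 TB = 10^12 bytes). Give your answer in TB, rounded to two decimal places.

Total = 2,641 × 86.6 MiB = 228710.6 MiB
= 228710.6 × 1,048,576 bytes = 239,820,446,105.6 bytes
1 TB = 1,000,000,000,000 bytes
239,820,446,105.6 / 1,000,000,000,000 = 0.24 TB

0.24 TB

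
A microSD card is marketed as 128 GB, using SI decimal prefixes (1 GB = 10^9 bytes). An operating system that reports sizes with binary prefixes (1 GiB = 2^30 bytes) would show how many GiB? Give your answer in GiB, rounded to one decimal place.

128 GB = 128 × 10^9 bytes = 128,000,000,000 bytes
1 GiB = 1,073,741,824 bytes
128,000,000,000 / 1,073,741,824 = 119.2 GiB

119.2 GiB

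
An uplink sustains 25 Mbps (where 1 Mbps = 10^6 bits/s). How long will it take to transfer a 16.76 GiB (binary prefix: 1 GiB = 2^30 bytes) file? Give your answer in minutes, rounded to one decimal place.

96.0 minutes

16.76 GiB = 17,995,912,970.24 bytes = 143,967,303,761.92 bits
25 Mbps = 25,000,000 bits/s
time = 143,967,303,761.92 / 25,000,000 = 5,758.69 s
5,758.69 s / 60 = 96.0 minutes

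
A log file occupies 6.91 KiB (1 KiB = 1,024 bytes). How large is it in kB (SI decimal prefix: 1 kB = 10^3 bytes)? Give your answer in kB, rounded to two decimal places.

7.08 kB

6.91 KiB × 1,024 bytes/KiB = 7,075.84 bytes
1 kB = 1,000 bytes
7,075.84 / 1,000 = 7.08 kB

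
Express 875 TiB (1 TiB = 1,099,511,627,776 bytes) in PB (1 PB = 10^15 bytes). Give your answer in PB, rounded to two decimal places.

0.96 PB

875 TiB × 1,099,511,627,776 bytes/TiB = 962,072,674,304,000 bytes
1 PB = 1,000,000,000,000,000 bytes
962,072,674,304,000 / 1,000,000,000,000,000 = 0.96 PB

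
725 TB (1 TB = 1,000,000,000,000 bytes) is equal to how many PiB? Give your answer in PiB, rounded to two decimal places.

725 TB = 725 × 10^12 bytes = 725,000,000,000,000 bytes
1 PiB = 2^50 bytes = 1,125,899,906,842,624 bytes
725,000,000,000,000 / 1,125,899,906,842,624 = 0.64 PiB

0.64 PiB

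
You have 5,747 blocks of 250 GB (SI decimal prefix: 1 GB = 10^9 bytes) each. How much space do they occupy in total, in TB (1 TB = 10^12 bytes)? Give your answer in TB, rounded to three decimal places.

1,436.750 TB

Total = 5,747 × 250 GB = 1,436,750 GB
= 1,436,750 × 1,000,000,000 bytes = 1,436,750,000,000,000 bytes
1 TB = 1,000,000,000,000 bytes
1,436,750,000,000,000 / 1,000,000,000,000 = 1,436.750 TB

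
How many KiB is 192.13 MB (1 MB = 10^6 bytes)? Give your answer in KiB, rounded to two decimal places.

187,626.95 KiB

192.13 MB × 1,000,000 bytes/MB = 192,130,000 bytes
1 KiB = 1,024 bytes
192,130,000 / 1,024 = 187,626.95 KiB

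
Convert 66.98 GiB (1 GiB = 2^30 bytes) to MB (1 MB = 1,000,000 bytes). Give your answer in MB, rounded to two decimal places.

66.98 GiB = 66.98 × 2^30 bytes = 71,919,227,371.52 bytes
1 MB = 1,000,000 bytes
71,919,227,371.52 / 1,000,000 = 71,919.23 MB

71,919.23 MB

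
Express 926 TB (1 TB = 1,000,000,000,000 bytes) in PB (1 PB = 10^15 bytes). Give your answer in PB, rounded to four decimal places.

0.9260 PB

926 TB × 1,000,000,000,000 bytes/TB = 926,000,000,000,000 bytes
1 PB = 10^15 bytes = 1,000,000,000,000,000 bytes
926,000,000,000,000 / 1,000,000,000,000,000 = 0.9260 PB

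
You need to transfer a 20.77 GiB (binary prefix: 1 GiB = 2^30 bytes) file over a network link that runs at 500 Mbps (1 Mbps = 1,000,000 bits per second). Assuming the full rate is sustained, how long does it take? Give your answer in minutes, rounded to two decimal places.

5.95 minutes

20.77 GiB = 22,301,617,684.48 bytes = 178,412,941,475.84 bits
500 Mbps = 500,000,000 bits/s
time = 178,412,941,475.84 / 500,000,000 = 356.826 s
356.826 s / 60 = 5.95 minutes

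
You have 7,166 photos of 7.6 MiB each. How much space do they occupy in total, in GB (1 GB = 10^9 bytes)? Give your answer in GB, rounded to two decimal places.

Total = 7,166 × 7.6 MiB = 54461.6 MiB
= 54461.6 × 1,048,576 bytes = 57,107,126,681.6 bytes
1 GB = 1,000,000,000 bytes
57,107,126,681.6 / 1,000,000,000 = 57.11 GB

57.11 GB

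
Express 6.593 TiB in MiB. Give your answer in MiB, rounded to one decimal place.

6,913,261.6 MiB

6.593 TiB × 1,099,511,627,776 bytes/TiB = 7,249,080,161,927.168 bytes
1 MiB = 2^20 bytes = 1,048,576 bytes
7,249,080,161,927.168 / 1,048,576 = 6,913,261.6 MiB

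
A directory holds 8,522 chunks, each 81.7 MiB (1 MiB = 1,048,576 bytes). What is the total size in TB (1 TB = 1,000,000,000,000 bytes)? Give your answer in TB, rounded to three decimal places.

0.730 TB

Total = 8,522 × 81.7 MiB = 696247.4 MiB
= 696247.4 × 1,048,576 bytes = 730,068,313,702.4 bytes
1 TB = 1,000,000,000,000 bytes
730,068,313,702.4 / 1,000,000,000,000 = 0.730 TB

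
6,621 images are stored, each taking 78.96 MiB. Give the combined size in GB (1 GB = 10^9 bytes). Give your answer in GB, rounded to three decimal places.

Total = 6,621 × 78.96 MiB = 522794.16 MiB
= 522794.16 × 1,048,576 bytes = 548,189,409,116.16 bytes
1 GB = 1,000,000,000 bytes
548,189,409,116.16 / 1,000,000,000 = 548.189 GB

548.189 GB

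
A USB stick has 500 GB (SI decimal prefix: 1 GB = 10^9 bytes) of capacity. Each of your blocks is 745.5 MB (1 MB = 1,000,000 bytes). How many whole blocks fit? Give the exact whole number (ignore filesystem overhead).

Capacity: 500 GB = 500,000,000,000 bytes
Per item: 745.5 MB = 745,500,000 bytes
⌊500,000,000,000 / 745,500,000⌋ = 670

670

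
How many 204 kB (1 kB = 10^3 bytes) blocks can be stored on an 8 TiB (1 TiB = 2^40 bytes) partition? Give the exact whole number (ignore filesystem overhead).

Capacity: 8 TiB = 8,796,093,022,208 bytes
Per item: 204 kB = 204,000 bytes
⌊8,796,093,022,208 / 204,000⌋ = 43,118,103

43,118,103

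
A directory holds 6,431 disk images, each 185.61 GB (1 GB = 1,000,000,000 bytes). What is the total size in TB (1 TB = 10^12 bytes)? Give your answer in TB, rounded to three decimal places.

1,193.658 TB

Total = 6,431 × 185.61 GB = 1193657.91 GB
= 1193657.91 × 1,000,000,000 bytes = 1,193,657,910,000,000 bytes
1 TB = 1,000,000,000,000 bytes
1,193,657,910,000,000 / 1,000,000,000,000 = 1,193.658 TB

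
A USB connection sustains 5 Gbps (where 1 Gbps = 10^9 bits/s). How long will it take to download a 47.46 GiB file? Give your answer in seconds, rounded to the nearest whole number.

47.46 GiB = 50,959,786,967.04 bytes = 407,678,295,736.32 bits
5 Gbps = 5,000,000,000 bits/s
time = 407,678,295,736.32 / 5,000,000,000 = 82 s

82 seconds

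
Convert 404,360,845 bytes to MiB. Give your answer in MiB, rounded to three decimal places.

404,360,845 bytes given.
1 MiB = 1,048,576 bytes
404,360,845 / 1,048,576 = 385.629 MiB

385.629 MiB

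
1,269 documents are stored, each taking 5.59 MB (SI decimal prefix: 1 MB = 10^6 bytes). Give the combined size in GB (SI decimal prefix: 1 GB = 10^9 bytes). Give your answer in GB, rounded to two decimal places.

7.09 GB

Total = 1,269 × 5.59 MB = 7093.71 MB
= 7093.71 × 1,000,000 bytes = 7,093,710,000 bytes
1 GB = 1,000,000,000 bytes
7,093,710,000 / 1,000,000,000 = 7.09 GB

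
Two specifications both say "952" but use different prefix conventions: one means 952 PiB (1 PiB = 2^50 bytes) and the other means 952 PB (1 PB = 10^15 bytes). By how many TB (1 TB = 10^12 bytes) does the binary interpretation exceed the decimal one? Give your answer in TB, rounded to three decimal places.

119,856.711 TB

952 PiB = 952 × 1,125,899,906,842,624 = 1,071,856,711,314,178,048 bytes
952 PB = 952 × 1,000,000,000,000,000 = 952,000,000,000,000,000 bytes
difference = 119,856,711,314,178,048 bytes
119,856,711,314,178,048 / 1,000,000,000,000 = 119,856.711 TB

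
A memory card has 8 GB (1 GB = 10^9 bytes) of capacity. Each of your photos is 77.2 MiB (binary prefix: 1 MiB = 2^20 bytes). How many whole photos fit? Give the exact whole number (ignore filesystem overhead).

Capacity: 8 GB = 8,000,000,000 bytes
Per item: 77.2 MiB = 80,950,067.2 bytes
⌊8,000,000,000 / 80,950,067.2⌋ = 98

98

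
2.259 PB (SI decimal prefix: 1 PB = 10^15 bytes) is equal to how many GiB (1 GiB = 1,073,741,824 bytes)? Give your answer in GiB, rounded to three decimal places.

2,103,857.696 GiB

2.259 PB = 2.259 × 10^15 bytes = 2,259,000,000,000,000 bytes
1 GiB = 2^30 bytes = 1,073,741,824 bytes
2,259,000,000,000,000 / 1,073,741,824 = 2,103,857.696 GiB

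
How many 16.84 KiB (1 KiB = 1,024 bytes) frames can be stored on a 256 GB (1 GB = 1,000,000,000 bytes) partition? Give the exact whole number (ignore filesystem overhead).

14,845,605

Capacity: 256 GB = 256,000,000,000 bytes
Per item: 16.84 KiB = 17,244.16 bytes
⌊256,000,000,000 / 17,244.16⌋ = 14,845,605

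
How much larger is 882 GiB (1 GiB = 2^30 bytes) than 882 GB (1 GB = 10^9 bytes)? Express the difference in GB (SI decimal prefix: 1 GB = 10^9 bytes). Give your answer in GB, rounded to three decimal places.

882 GiB = 882 × 1,073,741,824 = 947,040,288,768 bytes
882 GB = 882 × 1,000,000,000 = 882,000,000,000 bytes
difference = 65,040,288,768 bytes
65,040,288,768 / 1,000,000,000 = 65.040 GB

65.040 GB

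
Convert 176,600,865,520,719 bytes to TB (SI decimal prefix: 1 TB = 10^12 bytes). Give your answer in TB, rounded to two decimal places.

176.60 TB

176,600,865,520,719 bytes given.
1 TB = 1,000,000,000,000 bytes
176,600,865,520,719 / 1,000,000,000,000 = 176.60 TB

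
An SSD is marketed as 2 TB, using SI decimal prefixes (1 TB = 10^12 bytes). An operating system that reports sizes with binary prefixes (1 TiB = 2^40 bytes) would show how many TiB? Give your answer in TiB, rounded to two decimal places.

1.82 TiB

2 TB × 1,000,000,000,000 bytes/TB = 2,000,000,000,000 bytes
1 TiB = 1,099,511,627,776 bytes
2,000,000,000,000 / 1,099,511,627,776 = 1.82 TiB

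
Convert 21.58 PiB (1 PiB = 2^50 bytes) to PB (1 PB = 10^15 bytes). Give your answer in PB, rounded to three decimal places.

24.297 PB

21.58 PiB = 21.58 × 2^50 bytes = 24,296,919,989,663,825.92 bytes
1 PB = 10^15 bytes = 1,000,000,000,000,000 bytes
24,296,919,989,663,825.92 / 1,000,000,000,000,000 = 24.297 PB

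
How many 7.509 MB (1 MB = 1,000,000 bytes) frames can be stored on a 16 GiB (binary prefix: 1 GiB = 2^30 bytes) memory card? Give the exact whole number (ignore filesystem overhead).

2,287

Capacity: 16 GiB = 17,179,869,184 bytes
Per item: 7.509 MB = 7,509,000 bytes
⌊17,179,869,184 / 7,509,000⌋ = 2,287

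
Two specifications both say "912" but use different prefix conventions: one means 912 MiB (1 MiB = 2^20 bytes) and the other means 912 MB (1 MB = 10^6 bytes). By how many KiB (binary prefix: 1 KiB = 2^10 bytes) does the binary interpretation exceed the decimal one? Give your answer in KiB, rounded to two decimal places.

912 MiB = 912 × 1,048,576 = 956,301,312 bytes
912 MB = 912 × 1,000,000 = 912,000,000 bytes
difference = 44,301,312 bytes
44,301,312 / 1,024 = 43,263.00 KiB

43,263.00 KiB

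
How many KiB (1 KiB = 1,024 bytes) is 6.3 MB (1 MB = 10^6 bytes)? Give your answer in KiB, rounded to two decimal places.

6,152.34 KiB

6.3 MB × 1,000,000 bytes/MB = 6,300,000 bytes
1 KiB = 2^10 bytes = 1,024 bytes
6,300,000 / 1,024 = 6,152.34 KiB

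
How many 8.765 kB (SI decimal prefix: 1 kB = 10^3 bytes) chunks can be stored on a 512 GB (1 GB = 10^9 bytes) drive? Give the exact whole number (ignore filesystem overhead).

58,414,147

Capacity: 512 GB = 512,000,000,000 bytes
Per item: 8.765 kB = 8,765 bytes
⌊512,000,000,000 / 8,765⌋ = 58,414,147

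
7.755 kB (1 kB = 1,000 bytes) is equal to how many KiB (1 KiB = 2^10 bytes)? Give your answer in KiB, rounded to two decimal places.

7.57 KiB

7.755 kB = 7.755 × 10^3 bytes = 7,755 bytes
1 KiB = 1,024 bytes
7,755 / 1,024 = 7.57 KiB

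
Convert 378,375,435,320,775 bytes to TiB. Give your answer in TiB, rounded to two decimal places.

378,375,435,320,775 bytes given.
1 TiB = 1,099,511,627,776 bytes
378,375,435,320,775 / 1,099,511,627,776 = 344.13 TiB

344.13 TiB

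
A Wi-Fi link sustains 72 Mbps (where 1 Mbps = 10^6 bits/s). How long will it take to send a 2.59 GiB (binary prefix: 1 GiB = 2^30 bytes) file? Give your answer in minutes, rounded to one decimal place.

5.1 minutes

2.59 GiB = 2,780,991,324.16 bytes = 22,247,930,593.28 bits
72 Mbps = 72,000,000 bits/s
time = 22,247,930,593.28 / 72,000,000 = 309.00 s
309.00 s / 60 = 5.1 minutes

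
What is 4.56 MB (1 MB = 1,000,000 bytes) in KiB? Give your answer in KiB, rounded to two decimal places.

4,453.13 KiB

4.56 MB = 4.56 × 10^6 bytes = 4,560,000 bytes
1 KiB = 2^10 bytes = 1,024 bytes
4,560,000 / 1,024 = 4,453.13 KiB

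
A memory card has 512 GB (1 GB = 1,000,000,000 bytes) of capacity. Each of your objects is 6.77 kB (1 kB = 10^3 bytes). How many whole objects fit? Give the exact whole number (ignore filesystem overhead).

75,627,769

Capacity: 512 GB = 512,000,000,000 bytes
Per item: 6.77 kB = 6,770 bytes
⌊512,000,000,000 / 6,770⌋ = 75,627,769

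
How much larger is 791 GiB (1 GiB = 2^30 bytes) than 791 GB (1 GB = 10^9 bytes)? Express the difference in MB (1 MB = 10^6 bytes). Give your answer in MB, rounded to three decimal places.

58,329.783 MB

791 GiB = 791 × 1,073,741,824 = 849,329,782,784 bytes
791 GB = 791 × 1,000,000,000 = 791,000,000,000 bytes
difference = 58,329,782,784 bytes
58,329,782,784 / 1,000,000 = 58,329.783 MB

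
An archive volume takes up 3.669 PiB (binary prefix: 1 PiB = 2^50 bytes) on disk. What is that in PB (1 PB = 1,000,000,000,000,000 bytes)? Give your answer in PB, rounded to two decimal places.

3.669 PiB × 1,125,899,906,842,624 bytes/PiB = 4,130,926,758,205,587.456 bytes
1 PB = 1,000,000,000,000,000 bytes
4,130,926,758,205,587.456 / 1,000,000,000,000,000 = 4.13 PB

4.13 PB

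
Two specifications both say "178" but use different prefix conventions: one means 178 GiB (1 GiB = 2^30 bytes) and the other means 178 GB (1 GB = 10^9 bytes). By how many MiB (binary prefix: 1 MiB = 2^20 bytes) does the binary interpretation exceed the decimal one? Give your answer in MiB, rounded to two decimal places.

12,517.97 MiB

178 GiB = 178 × 1,073,741,824 = 191,126,044,672 bytes
178 GB = 178 × 1,000,000,000 = 178,000,000,000 bytes
difference = 13,126,044,672 bytes
13,126,044,672 / 1,048,576 = 12,517.97 MiB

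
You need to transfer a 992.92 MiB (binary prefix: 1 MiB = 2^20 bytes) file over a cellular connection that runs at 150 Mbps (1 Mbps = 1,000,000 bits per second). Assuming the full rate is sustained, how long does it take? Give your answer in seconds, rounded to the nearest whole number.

992.92 MiB = 1,041,152,081.92 bytes = 8,329,216,655.36 bits
150 Mbps = 150,000,000 bits/s
time = 8,329,216,655.36 / 150,000,000 = 56 s

56 seconds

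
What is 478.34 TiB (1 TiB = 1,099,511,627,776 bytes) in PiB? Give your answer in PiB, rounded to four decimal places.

478.34 TiB = 478.34 × 2^40 bytes = 525,940,392,030,371.84 bytes
1 PiB = 1,125,899,906,842,624 bytes
525,940,392,030,371.84 / 1,125,899,906,842,624 = 0.4671 PiB

0.4671 PiB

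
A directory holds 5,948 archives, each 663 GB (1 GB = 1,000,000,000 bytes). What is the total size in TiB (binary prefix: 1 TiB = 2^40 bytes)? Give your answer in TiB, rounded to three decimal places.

Total = 5,948 × 663 GB = 3,943,524 GB
= 3,943,524 × 1,000,000,000 bytes = 3,943,524,000,000,000 bytes
1 TiB = 1,099,511,627,776 bytes
3,943,524,000,000,000 / 1,099,511,627,776 = 3,586.614 TiB

3,586.614 TiB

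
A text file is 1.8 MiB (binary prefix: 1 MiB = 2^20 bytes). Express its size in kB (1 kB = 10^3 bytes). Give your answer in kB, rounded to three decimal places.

1.8 MiB × 1,048,576 bytes/MiB = 1,887,436.8 bytes
1 kB = 1,000 bytes
1,887,436.8 / 1,000 = 1,887.437 kB

1,887.437 kB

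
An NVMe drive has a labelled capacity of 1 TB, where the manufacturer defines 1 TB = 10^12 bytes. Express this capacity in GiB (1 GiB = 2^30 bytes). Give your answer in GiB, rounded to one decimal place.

931.3 GiB

1 TB = 1 × 10^12 bytes = 1,000,000,000,000 bytes
1 GiB = 2^30 bytes = 1,073,741,824 bytes
1,000,000,000,000 / 1,073,741,824 = 931.3 GiB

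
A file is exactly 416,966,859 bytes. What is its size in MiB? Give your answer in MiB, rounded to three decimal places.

397.651 MiB

416,966,859 bytes given.
1 MiB = 2^20 bytes = 1,048,576 bytes
416,966,859 / 1,048,576 = 397.651 MiB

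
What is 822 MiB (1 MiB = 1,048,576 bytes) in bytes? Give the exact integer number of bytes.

822 × 1,048,576 = 861,929,472 bytes  (1 MiB = 2^20 bytes)

861,929,472 bytes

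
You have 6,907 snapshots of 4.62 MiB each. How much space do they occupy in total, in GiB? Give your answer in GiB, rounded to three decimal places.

31.162 GiB

Total = 6,907 × 4.62 MiB = 31910.34 MiB
= 31910.34 × 1,048,576 bytes = 33,460,416,675.84 bytes
1 GiB = 1,073,741,824 bytes
33,460,416,675.84 / 1,073,741,824 = 31.162 GiB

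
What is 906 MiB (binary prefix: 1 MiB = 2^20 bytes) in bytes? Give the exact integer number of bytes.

950,009,856 bytes

906 × 1,048,576 = 950,009,856 bytes  (1 MiB = 2^20 bytes)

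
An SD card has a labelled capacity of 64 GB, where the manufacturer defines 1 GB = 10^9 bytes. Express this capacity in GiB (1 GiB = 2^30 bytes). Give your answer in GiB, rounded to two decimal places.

59.60 GiB

64 GB × 1,000,000,000 bytes/GB = 64,000,000,000 bytes
1 GiB = 1,073,741,824 bytes
64,000,000,000 / 1,073,741,824 = 59.60 GiB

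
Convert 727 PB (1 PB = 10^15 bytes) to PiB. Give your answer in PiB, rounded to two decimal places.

645.71 PiB

727 PB × 1,000,000,000,000,000 bytes/PB = 727,000,000,000,000,000 bytes
1 PiB = 1,125,899,906,842,624 bytes
727,000,000,000,000,000 / 1,125,899,906,842,624 = 645.71 PiB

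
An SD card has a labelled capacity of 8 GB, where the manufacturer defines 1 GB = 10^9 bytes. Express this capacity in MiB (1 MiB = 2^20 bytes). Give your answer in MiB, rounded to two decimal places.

7,629.39 MiB

8 GB × 1,000,000,000 bytes/GB = 8,000,000,000 bytes
1 MiB = 2^20 bytes = 1,048,576 bytes
8,000,000,000 / 1,048,576 = 7,629.39 MiB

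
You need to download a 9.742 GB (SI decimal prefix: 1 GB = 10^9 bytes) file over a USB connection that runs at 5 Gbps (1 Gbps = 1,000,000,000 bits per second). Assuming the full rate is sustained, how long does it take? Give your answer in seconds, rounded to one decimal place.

15.6 seconds

9.742 GB = 9,742,000,000 bytes = 77,936,000,000 bits
5 Gbps = 5,000,000,000 bits/s
time = 77,936,000,000 / 5,000,000,000 = 15.6 s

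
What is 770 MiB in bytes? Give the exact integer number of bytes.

770 × 1,048,576 = 807,403,520 bytes  (1 MiB = 2^20 bytes)

807,403,520 bytes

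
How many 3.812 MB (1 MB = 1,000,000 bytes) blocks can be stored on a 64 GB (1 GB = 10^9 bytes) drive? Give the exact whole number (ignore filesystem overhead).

Capacity: 64 GB = 64,000,000,000 bytes
Per item: 3.812 MB = 3,812,000 bytes
⌊64,000,000,000 / 3,812,000⌋ = 16,789

16,789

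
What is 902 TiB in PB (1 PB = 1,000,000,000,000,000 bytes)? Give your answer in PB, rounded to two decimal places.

902 TiB × 1,099,511,627,776 bytes/TiB = 991,759,488,253,952 bytes
1 PB = 10^15 bytes = 1,000,000,000,000,000 bytes
991,759,488,253,952 / 1,000,000,000,000,000 = 0.99 PB

0.99 PB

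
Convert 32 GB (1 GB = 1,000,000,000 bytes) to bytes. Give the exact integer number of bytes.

32,000,000,000 bytes

32 × 1,000,000,000 = 32,000,000,000 bytes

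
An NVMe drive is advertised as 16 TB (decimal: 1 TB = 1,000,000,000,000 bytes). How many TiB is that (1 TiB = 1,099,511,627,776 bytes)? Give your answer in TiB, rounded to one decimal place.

16 TB = 16 × 10^12 bytes = 16,000,000,000,000 bytes
1 TiB = 2^40 bytes = 1,099,511,627,776 bytes
16,000,000,000,000 / 1,099,511,627,776 = 14.6 TiB

14.6 TiB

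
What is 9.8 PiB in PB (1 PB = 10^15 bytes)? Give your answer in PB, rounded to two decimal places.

9.8 PiB = 9.8 × 2^50 bytes = 11,033,819,087,057,715.2 bytes
1 PB = 10^15 bytes = 1,000,000,000,000,000 bytes
11,033,819,087,057,715.2 / 1,000,000,000,000,000 = 11.03 PB

11.03 PB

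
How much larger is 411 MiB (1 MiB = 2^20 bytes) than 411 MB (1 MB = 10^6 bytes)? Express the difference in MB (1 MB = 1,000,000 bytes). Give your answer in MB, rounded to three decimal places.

19.965 MB

411 MiB = 411 × 1,048,576 = 430,964,736 bytes
411 MB = 411 × 1,000,000 = 411,000,000 bytes
difference = 19,964,736 bytes
19,964,736 / 1,000,000 = 19.965 MB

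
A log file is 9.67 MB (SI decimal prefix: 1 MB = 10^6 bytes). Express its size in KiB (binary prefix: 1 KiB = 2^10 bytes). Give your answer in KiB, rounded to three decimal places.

9,443.359 KiB

9.67 MB = 9.67 × 10^6 bytes = 9,670,000 bytes
1 KiB = 1,024 bytes
9,670,000 / 1,024 = 9,443.359 KiB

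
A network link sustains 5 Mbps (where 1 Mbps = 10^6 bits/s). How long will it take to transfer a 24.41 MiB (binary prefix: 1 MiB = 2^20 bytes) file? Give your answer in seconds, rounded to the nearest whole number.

24.41 MiB = 25,595,740.16 bytes = 204,765,921.28 bits
5 Mbps = 5,000,000 bits/s
time = 204,765,921.28 / 5,000,000 = 41 s

41 seconds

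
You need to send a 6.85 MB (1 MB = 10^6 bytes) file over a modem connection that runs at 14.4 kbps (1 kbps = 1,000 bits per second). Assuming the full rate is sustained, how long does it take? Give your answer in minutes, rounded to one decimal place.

63.4 minutes

6.85 MB = 6,850,000 bytes = 54,800,000 bits
14.4 kbps = 14,400 bits/s
time = 54,800,000 / 14,400 = 3,805.56 s
3,805.56 s / 60 = 63.4 minutes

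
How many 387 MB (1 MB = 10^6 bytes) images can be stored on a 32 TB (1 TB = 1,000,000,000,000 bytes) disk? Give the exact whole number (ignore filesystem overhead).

Capacity: 32 TB = 32,000,000,000,000 bytes
Per item: 387 MB = 387,000,000 bytes
⌊32,000,000,000,000 / 387,000,000⌋ = 82,687

82,687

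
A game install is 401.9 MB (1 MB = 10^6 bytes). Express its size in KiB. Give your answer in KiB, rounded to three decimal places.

401.9 MB = 401.9 × 10^6 bytes = 401,900,000 bytes
1 KiB = 2^10 bytes = 1,024 bytes
401,900,000 / 1,024 = 392,480.469 KiB

392,480.469 KiB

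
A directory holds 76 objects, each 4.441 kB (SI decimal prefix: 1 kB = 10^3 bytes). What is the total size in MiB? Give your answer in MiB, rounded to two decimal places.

0.32 MiB

Total = 76 × 4.441 kB = 337.516 kB
= 337.516 × 1,000 bytes = 337,516 bytes
1 MiB = 1,048,576 bytes
337,516 / 1,048,576 = 0.32 MiB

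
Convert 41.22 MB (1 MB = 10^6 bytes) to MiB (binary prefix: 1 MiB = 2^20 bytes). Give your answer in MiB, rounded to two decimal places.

41.22 MB × 1,000,000 bytes/MB = 41,220,000 bytes
1 MiB = 2^20 bytes = 1,048,576 bytes
41,220,000 / 1,048,576 = 39.31 MiB

39.31 MiB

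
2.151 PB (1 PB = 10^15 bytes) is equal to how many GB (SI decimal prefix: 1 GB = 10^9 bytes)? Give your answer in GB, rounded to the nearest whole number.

2,151,000 GB

2.151 PB × 1,000,000,000,000,000 bytes/PB = 2,151,000,000,000,000 bytes
1 GB = 10^9 bytes = 1,000,000,000 bytes
2,151,000,000,000,000 / 1,000,000,000 = 2,151,000 GB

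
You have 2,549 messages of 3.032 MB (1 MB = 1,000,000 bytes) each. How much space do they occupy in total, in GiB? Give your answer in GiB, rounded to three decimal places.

7.198 GiB

Total = 2,549 × 3.032 MB = 7728.568 MB
= 7728.568 × 1,000,000 bytes = 7,728,568,000 bytes
1 GiB = 1,073,741,824 bytes
7,728,568,000 / 1,073,741,824 = 7.198 GiB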